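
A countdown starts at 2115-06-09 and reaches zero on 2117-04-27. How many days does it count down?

Jun 9, 2115 → Jun 9, 2116: 366 days (Feb 29, 2116 is in that span).
Jun 9, 2116 → Jul 9, 2116: 30 days (June has 30).
Jul 9, 2116 → Aug 9, 2116: 31 days (July has 31).
Aug 9, 2116 → Sep 9, 2116: 31 days (August has 31).
Sep 9, 2116 → Oct 9, 2116: 30 days (September has 30).
Oct 9, 2116 → Nov 9, 2116: 31 days (October has 31).
Nov 9, 2116 → Dec 9, 2116: 30 days (November has 30).
Dec 9, 2116 → Jan 9, 2117: 31 days (December has 31).
Jan 9, 2117 → Feb 9, 2117: 31 days (January has 31).
Feb 9, 2117 → Mar 9, 2117: 28 days (February has 28).
Mar 9, 2117 → Apr 9, 2117: 31 days (March has 31).
Apr 9, 2117 → Apr 27, 2117: 18 days.
Total: 688 days.

688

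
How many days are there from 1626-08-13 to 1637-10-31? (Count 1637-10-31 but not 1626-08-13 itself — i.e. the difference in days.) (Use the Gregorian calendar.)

4097

Aug 13, 1626 → Aug 13, 1627: 365 days.
Aug 13, 1627 → Aug 13, 1628: 366 days (Feb 29, 1628 is in that span).
Aug 13, 1628 → Aug 13, 1629: 365 days.
Aug 13, 1629 → Aug 13, 1630: 365 days.
Aug 13, 1630 → Aug 13, 1631: 365 days.
Aug 13, 1631 → Aug 13, 1632: 366 days (Feb 29, 1632 is in that span).
Aug 13, 1632 → Aug 13, 1633: 365 days.
Aug 13, 1633 → Aug 13, 1634: 365 days.
Aug 13, 1634 → Aug 13, 1635: 365 days.
Aug 13, 1635 → Aug 13, 1636: 366 days (Feb 29, 1636 is in that span).
Aug 13, 1636 → Aug 13, 1637: 365 days.
Aug 13, 1637 → Sep 13, 1637: 31 days (August has 31).
Sep 13, 1637 → Oct 13, 1637: 30 days (September has 30).
Oct 13, 1637 → Oct 31, 1637: 18 days.
Total: 4097 days.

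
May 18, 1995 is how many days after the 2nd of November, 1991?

1293

Nov 2, 1991 → Nov 2, 1992: 366 days (Feb 29, 1992 is in that span).
Nov 2, 1992 → Nov 2, 1993: 365 days.
Nov 2, 1993 → Nov 2, 1994: 365 days.
Nov 2, 1994 → Dec 2, 1994: 30 days (November has 30).
Dec 2, 1994 → Jan 2, 1995: 31 days (December has 31).
Jan 2, 1995 → Feb 2, 1995: 31 days (January has 31).
Feb 2, 1995 → Mar 2, 1995: 28 days (February has 28).
Mar 2, 1995 → Apr 2, 1995: 31 days (March has 31).
Apr 2, 1995 → May 2, 1995: 30 days (April has 30).
May 2, 1995 → May 18, 1995: 16 days.
Total: 1293 days.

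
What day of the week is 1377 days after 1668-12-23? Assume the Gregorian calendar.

Friday

First find the weekday of Dec 23, 1668. Doomsday rule: the anchor day for the 1600s is Tuesday. For year 68: 68÷12 = 5 r 8, and 8÷4 = 2, so 5+8+2 = 15.
Tuesday + 15 ≡ Wednesday — that's 1668's doomsday.
In December the doomsday date is Dec 12.
Dec 23 is 11 days after Dec 12; 11 mod 7 = 4, so Wednesday + 4 = Sunday.
1377 mod 7 = 5, so 1377 days after a Sunday is Sunday + 5 = Friday.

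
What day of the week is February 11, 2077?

Doomsday rule: the anchor day for the 2000s is Tuesday. For year 77: 77÷12 = 6 r 5, and 5÷4 = 1, so 6+5+1 = 12.
Tuesday + 12 ≡ Sunday — that's 2077's doomsday.
In February the doomsday date is Feb 28 (2077 is not a leap year).
Feb 11 is 17 days before Feb 28; 17 mod 7 = 3, so Sunday − 3 = Thursday.

Thursday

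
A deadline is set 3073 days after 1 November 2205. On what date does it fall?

April 1, 2214

+365 (one year) → Nov 1, 2206 (2708 left).
+365 (one year) → Nov 1, 2207 (2343 left).
+366 (one year; includes Feb 29, 2208) → Nov 1, 2208 (1977 left).
+365 (one year) → Nov 1, 2209 (1612 left).
+365 (one year) → Nov 1, 2210 (1247 left).
+365 (one year) → Nov 1, 2211 (882 left).
+366 (one year; includes Feb 29, 2212) → Nov 1, 2212 (516 left).
+365 (one year) → Nov 1, 2213 (151 left).
Nov has 30 days: +30 → Dec 1, 2213 (121 left).
Dec has 31 days: +31 → Jan 1, 2214 (90 left).
Jan has 31 days: +31 → Feb 1, 2214 (59 left).
Feb has 28 days: +28 → Mar 1, 2214 (31 left).
Mar has 31 days: +31 → Apr 1, 2214 (0 left).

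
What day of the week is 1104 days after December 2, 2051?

First find the weekday of Dec 2, 2051. Doomsday rule: the anchor day for the 2000s is Tuesday. For year 51: 51÷12 = 4 r 3, and 3÷4 = 0, so 4+3+0 = 7.
Tuesday + 7 ≡ Tuesday — that's 2051's doomsday.
In December the doomsday date is Dec 12.
Dec 2 is 10 days before Dec 12; 10 mod 7 = 3, so Tuesday − 3 = Saturday.
1104 mod 7 = 5, so 1104 days after a Saturday is Saturday + 5 = Thursday.

Thursday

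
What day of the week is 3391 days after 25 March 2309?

Sunday

First find the weekday of Mar 25, 2309. Doomsday rule: the anchor day for the 2300s is Wednesday. For year 09: 9÷12 = 0 r 9, and 9÷4 = 2, so 0+9+2 = 11.
Wednesday + 11 ≡ Sunday — that's 2309's doomsday.
In March the doomsday date is Mar 14.
Mar 25 is 11 days after Mar 14; 11 mod 7 = 4, so Sunday + 4 = Thursday.
3391 mod 7 = 3, so 3391 days after a Thursday is Thursday + 3 = Sunday.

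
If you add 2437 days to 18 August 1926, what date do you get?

April 20, 1933

+365 (one year) → Aug 18, 1927 (2072 left).
+366 (one year; includes Feb 29, 1928) → Aug 18, 1928 (1706 left).
+365 (one year) → Aug 18, 1929 (1341 left).
+365 (one year) → Aug 18, 1930 (976 left).
+365 (one year) → Aug 18, 1931 (611 left).
+366 (one year; includes Feb 29, 1932) → Aug 18, 1932 (245 left).
Aug has 31 days: +14 → Sep 1, 1932 (231 left).
Sep has 30 days: +30 → Oct 1, 1932 (201 left).
Oct has 31 days: +31 → Nov 1, 1932 (170 left).
Nov has 30 days: +30 → Dec 1, 1932 (140 left).
Dec has 31 days: +31 → Jan 1, 1933 (109 left).
Jan has 31 days: +31 → Feb 1, 1933 (78 left).
Feb has 28 days: +28 → Mar 1, 1933 (50 left).
Mar has 31 days: +31 → Apr 1, 1933 (19 left).
+19 → Apr 20, 1933.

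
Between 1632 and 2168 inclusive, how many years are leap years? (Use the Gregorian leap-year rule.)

Multiples of 4 in [1632,2168]: 135.
Of those, multiples of 100: 5 (not leap unless ÷400).
Multiples of 400: 1.
Leap years = 135 − 5 + 1 = 131.

131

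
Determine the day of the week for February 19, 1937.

Doomsday rule: the anchor day for the 1900s is Wednesday. For year 37: 37÷12 = 3 r 1, and 1÷4 = 0, so 3+1+0 = 4.
Wednesday + 4 ≡ Sunday — that's 1937's doomsday.
In February the doomsday date is Feb 28 (1937 is not a leap year).
Feb 19 is 9 days before Feb 28; 9 mod 7 = 2, so Sunday − 2 = Friday.

Friday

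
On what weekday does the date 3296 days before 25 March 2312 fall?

Mar 25, 2312 is a Monday.
3296 mod 7 = 6, so 3296 days before a Monday is Monday − 6 = Tuesday.

Tuesday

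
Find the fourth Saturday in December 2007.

December 22, 2007

December 1, 2007 is a Saturday.
The first Saturday is therefore December 1 (same day).
The fourth Saturday is 1 + 3×7 = December 22.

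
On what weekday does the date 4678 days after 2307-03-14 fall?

Saturday

Mar 14, 2307 is a Thursday.
4678 mod 7 = 2, so 4678 days after a Thursday is Thursday + 2 = Saturday.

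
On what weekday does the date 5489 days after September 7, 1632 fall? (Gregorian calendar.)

Wednesday

First find the weekday of Sep 7, 1632. Doomsday rule: the anchor day for the 1600s is Tuesday. For year 32: 32÷12 = 2 r 8, and 8÷4 = 2, so 2+8+2 = 12.
Tuesday + 12 ≡ Sunday — that's 1632's doomsday.
In September the doomsday date is Sep 5.
Sep 7 is 2 days after Sep 5; 2 mod 7 = 2, so Sunday + 2 = Tuesday.
5489 mod 7 = 1, so 5489 days after a Tuesday is Tuesday + 1 = Wednesday.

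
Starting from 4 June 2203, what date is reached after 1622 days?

November 12, 2207

+366 (one year; includes Feb 29, 2204) → Jun 4, 2204 (1256 left).
+365 (one year) → Jun 4, 2205 (891 left).
+365 (one year) → Jun 4, 2206 (526 left).
+365 (one year) → Jun 4, 2207 (161 left).
Jun has 30 days: +27 → Jul 1, 2207 (134 left).
Jul has 31 days: +31 → Aug 1, 2207 (103 left).
Aug has 31 days: +31 → Sep 1, 2207 (72 left).
Sep has 30 days: +30 → Oct 1, 2207 (42 left).
Oct has 31 days: +31 → Nov 1, 2207 (11 left).
+11 → Nov 12, 2207.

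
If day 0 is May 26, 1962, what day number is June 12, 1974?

4400

May 26, 1962 → May 26, 1963: 365 days.
May 26, 1963 → May 26, 1964: 366 days (Feb 29, 1964 is in that span).
May 26, 1964 → May 26, 1965: 365 days.
May 26, 1965 → May 26, 1966: 365 days.
May 26, 1966 → May 26, 1967: 365 days.
May 26, 1967 → May 26, 1968: 366 days (Feb 29, 1968 is in that span).
May 26, 1968 → May 26, 1969: 365 days.
May 26, 1969 → May 26, 1970: 365 days.
May 26, 1970 → May 26, 1971: 365 days.
May 26, 1971 → May 26, 1972: 366 days (Feb 29, 1972 is in that span).
May 26, 1972 → May 26, 1973: 365 days.
May 26, 1973 → Jun 26, 1973: 31 days (May has 31).
Jun 26, 1973 → Jul 26, 1973: 30 days (June has 30).
Jul 26, 1973 → Aug 26, 1973: 31 days (July has 31).
Aug 26, 1973 → Sep 26, 1973: 31 days (August has 31).
Sep 26, 1973 → Oct 26, 1973: 30 days (September has 30).
Oct 26, 1973 → Nov 26, 1973: 31 days (October has 31).
Nov 26, 1973 → Dec 26, 1973: 30 days (November has 30).
Dec 26, 1973 → Jan 26, 1974: 31 days (December has 31).
Jan 26, 1974 → Feb 26, 1974: 31 days (January has 31).
Feb 26, 1974 → Mar 26, 1974: 28 days (February has 28).
Mar 26, 1974 → Apr 26, 1974: 31 days (March has 31).
Apr 26, 1974 → May 26, 1974: 30 days (April has 30).
May 26, 1974 → Jun 12, 1974: 17 days.
Total: 4400 days.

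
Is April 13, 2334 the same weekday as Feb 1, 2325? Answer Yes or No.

No

From Feb 1, 2325 to Apr 13, 2334 is 3358 days.
3358 mod 7 = 5, so they are different weekdays.
(Feb 1, 2325 is a Sunday; Apr 13, 2334 is a Friday.)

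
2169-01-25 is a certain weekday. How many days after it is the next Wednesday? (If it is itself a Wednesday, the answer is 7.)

7

Jan 25, 2169 is a Wednesday.
From Wednesday to the next Wednesday is 7 days.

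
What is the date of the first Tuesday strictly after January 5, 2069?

Jan 5, 2069 is a Saturday.
From Saturday to the next Tuesday is 3 days.
Jan 5, 2069 + 3 = Jan 8, 2069.

January 8, 2069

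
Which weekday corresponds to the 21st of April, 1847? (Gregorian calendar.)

January 1, 1847 is a Friday.
Jan 1, 1847 → Feb 1, 1847: 31 days (January has 31).
Feb 1, 1847 → Mar 1, 1847: 28 days (February has 28).
Mar 1, 1847 → Apr 1, 1847: 31 days (March has 31).
Apr 1, 1847 → Apr 21, 1847: 20 days.
Total: 110 days.
110 mod 7 = 5, so Friday + 5 = Wednesday.

Wednesday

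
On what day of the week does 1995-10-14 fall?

Doomsday rule: the anchor day for the 1900s is Wednesday. For year 95: 95÷12 = 7 r 11, and 11÷4 = 2, so 7+11+2 = 20.
Wednesday + 20 ≡ Tuesday — that's 1995's doomsday.
In October the doomsday date is Oct 10.
Oct 14 is 4 days after Oct 10; 4 mod 7 = 4, so Tuesday + 4 = Saturday.

Saturday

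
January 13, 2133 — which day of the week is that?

Doomsday rule: the anchor day for the 2100s is Sunday. For year 33: 33÷12 = 2 r 9, and 9÷4 = 2, so 2+9+2 = 13.
Sunday + 13 ≡ Saturday — that's 2133's doomsday.
In January the doomsday date is Jan 3 (2133 is not a leap year).
Jan 13 is 10 days after Jan 3; 10 mod 7 = 3, so Saturday + 3 = Tuesday.

Tuesday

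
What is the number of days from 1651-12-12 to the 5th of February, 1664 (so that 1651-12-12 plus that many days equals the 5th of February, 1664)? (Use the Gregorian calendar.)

Dec 12, 1651 → Dec 12, 1652: 366 days (Feb 29, 1652 is in that span).
Dec 12, 1652 → Dec 12, 1653: 365 days.
Dec 12, 1653 → Dec 12, 1654: 365 days.
Dec 12, 1654 → Dec 12, 1655: 365 days.
Dec 12, 1655 → Dec 12, 1656: 366 days (Feb 29, 1656 is in that span).
Dec 12, 1656 → Dec 12, 1657: 365 days.
Dec 12, 1657 → Dec 12, 1658: 365 days.
Dec 12, 1658 → Dec 12, 1659: 365 days.
Dec 12, 1659 → Dec 12, 1660: 366 days (Feb 29, 1660 is in that span).
Dec 12, 1660 → Dec 12, 1661: 365 days.
Dec 12, 1661 → Dec 12, 1662: 365 days.
Dec 12, 1662 → Dec 12, 1663: 365 days.
Dec 12, 1663 → Jan 12, 1664: 31 days (December has 31).
Jan 12, 1664 → Feb 5, 1664: 24 days.
Total: 4438 days.

4438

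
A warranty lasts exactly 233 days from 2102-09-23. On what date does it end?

May 14, 2103

Sep has 30 days: +8 → Oct 1, 2102 (225 left).
Oct has 31 days: +31 → Nov 1, 2102 (194 left).
Nov has 30 days: +30 → Dec 1, 2102 (164 left).
Dec has 31 days: +31 → Jan 1, 2103 (133 left).
Jan has 31 days: +31 → Feb 1, 2103 (102 left).
Feb has 28 days: +28 → Mar 1, 2103 (74 left).
Mar has 31 days: +31 → Apr 1, 2103 (43 left).
Apr has 30 days: +30 → May 1, 2103 (13 left).
+13 → May 14, 2103.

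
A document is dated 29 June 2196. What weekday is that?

Wednesday

Doomsday rule: the anchor day for the 2100s is Sunday. For year 96: 96÷12 = 8 r 0, and 0÷4 = 0, so 8+0+0 = 8.
Sunday + 8 ≡ Monday — that's 2196's doomsday.
In June the doomsday date is Jun 6.
Jun 29 is 23 days after Jun 6; 23 mod 7 = 2, so Monday + 2 = Wednesday.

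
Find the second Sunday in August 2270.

August 14, 2270

August 1, 2270 is a Monday.
The first Sunday is therefore August 7 (6 days later).
The second Sunday is 7 + 1×7 = August 14.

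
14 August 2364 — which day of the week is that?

Doomsday rule: the anchor day for the 2300s is Wednesday. For year 64: 64÷12 = 5 r 4, and 4÷4 = 1, so 5+4+1 = 10.
Wednesday + 10 ≡ Saturday — that's 2364's doomsday.
In August the doomsday date is Aug 8.
Aug 14 is 6 days after Aug 8; 6 mod 7 = 6, so Saturday + 6 = Friday.

Friday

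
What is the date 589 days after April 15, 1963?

November 24, 1964

+366 (one year; includes Feb 29, 1964) → Apr 15, 1964 (223 left).
Apr has 30 days: +16 → May 1, 1964 (207 left).
May has 31 days: +31 → Jun 1, 1964 (176 left).
Jun has 30 days: +30 → Jul 1, 1964 (146 left).
Jul has 31 days: +31 → Aug 1, 1964 (115 left).
Aug has 31 days: +31 → Sep 1, 1964 (84 left).
Sep has 30 days: +30 → Oct 1, 1964 (54 left).
Oct has 31 days: +31 → Nov 1, 1964 (23 left).
+23 → Nov 24, 1964.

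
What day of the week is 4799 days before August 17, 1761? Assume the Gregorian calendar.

Aug 17, 1761 is a Monday.
4799 mod 7 = 4, so 4799 days before a Monday is Monday − 4 = Thursday.

Thursday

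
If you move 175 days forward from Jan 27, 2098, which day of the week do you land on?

First find the weekday of Jan 27, 2098. Doomsday rule: the anchor day for the 2000s is Tuesday. For year 98: 98÷12 = 8 r 2, and 2÷4 = 0, so 8+2+0 = 10.
Tuesday + 10 ≡ Friday — that's 2098's doomsday.
In January the doomsday date is Jan 3 (2098 is not a leap year).
Jan 27 is 24 days after Jan 3; 24 mod 7 = 3, so Friday + 3 = Monday.
175 mod 7 = 0, so 175 days after a Monday is Monday + 0 = Monday.

Monday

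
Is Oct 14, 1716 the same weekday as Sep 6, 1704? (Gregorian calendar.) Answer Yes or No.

From Sep 6, 1704 to Oct 14, 1716 is 4421 days.
4421 mod 7 = 4, so they are different weekdays.
(Sep 6, 1704 is a Saturday; Oct 14, 1716 is a Wednesday.)

No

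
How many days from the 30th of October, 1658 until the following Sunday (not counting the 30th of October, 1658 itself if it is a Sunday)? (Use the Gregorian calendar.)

4

Oct 30, 1658 is a Wednesday.
From Wednesday to the next Sunday is 4 days.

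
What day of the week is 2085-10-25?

Doomsday rule: the anchor day for the 2000s is Tuesday. For year 85: 85÷12 = 7 r 1, and 1÷4 = 0, so 7+1+0 = 8.
Tuesday + 8 ≡ Wednesday — that's 2085's doomsday.
In October the doomsday date is Oct 10.
Oct 25 is 15 days after Oct 10; 15 mod 7 = 1, so Wednesday + 1 = Thursday.

Thursday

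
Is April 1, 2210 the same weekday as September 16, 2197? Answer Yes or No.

From Sep 16, 2197 to Apr 1, 2210 is 4579 days.
4579 mod 7 = 1, so they are different weekdays.
(Sep 16, 2197 is a Saturday; Apr 1, 2210 is a Sunday.)

No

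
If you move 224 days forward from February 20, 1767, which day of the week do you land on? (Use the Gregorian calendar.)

First find the weekday of Feb 20, 1767. Doomsday rule: the anchor day for the 1700s is Sunday. For year 67: 67÷12 = 5 r 7, and 7÷4 = 1, so 5+7+1 = 13.
Sunday + 13 ≡ Saturday — that's 1767's doomsday.
In February the doomsday date is Feb 28 (1767 is not a leap year).
Feb 20 is 8 days before Feb 28; 8 mod 7 = 1, so Saturday − 1 = Friday.
224 mod 7 = 0, so 224 days after a Friday is Friday + 0 = Friday.

Friday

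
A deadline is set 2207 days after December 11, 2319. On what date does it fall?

+366 (one year; includes Feb 29, 2320) → Dec 11, 2320 (1841 left).
+365 (one year) → Dec 11, 2321 (1476 left).
+365 (one year) → Dec 11, 2322 (1111 left).
+365 (one year) → Dec 11, 2323 (746 left).
+366 (one year; includes Feb 29, 2324) → Dec 11, 2324 (380 left).
Dec has 31 days: +21 → Jan 1, 2325 (359 left).
Jan has 31 days: +31 → Feb 1, 2325 (328 left).
Feb has 28 days: +28 → Mar 1, 2325 (300 left).
Mar has 31 days: +31 → Apr 1, 2325 (269 left).
Apr has 30 days: +30 → May 1, 2325 (239 left).
May has 31 days: +31 → Jun 1, 2325 (208 left).
Jun has 30 days: +30 → Jul 1, 2325 (178 left).
Jul has 31 days: +31 → Aug 1, 2325 (147 left).
Aug has 31 days: +31 → Sep 1, 2325 (116 left).
Sep has 30 days: +30 → Oct 1, 2325 (86 left).
Oct has 31 days: +31 → Nov 1, 2325 (55 left).
Nov has 30 days: +30 → Dec 1, 2325 (25 left).
+25 → Dec 26, 2325.

December 26, 2325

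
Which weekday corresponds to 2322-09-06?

Doomsday rule: the anchor day for the 2300s is Wednesday. For year 22: 22÷12 = 1 r 10, and 10÷4 = 2, so 1+10+2 = 13.
Wednesday + 13 ≡ Tuesday — that's 2322's doomsday.
In September the doomsday date is Sep 5.
Sep 6 is 1 day after Sep 5; 1 mod 7 = 1, so Tuesday + 1 = Wednesday.

Wednesday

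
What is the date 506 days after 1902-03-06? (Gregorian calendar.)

July 25, 1903

+365 (one year) → Mar 6, 1903 (141 left).
Mar has 31 days: +26 → Apr 1, 1903 (115 left).
Apr has 30 days: +30 → May 1, 1903 (85 left).
May has 31 days: +31 → Jun 1, 1903 (54 left).
Jun has 30 days: +30 → Jul 1, 1903 (24 left).
+24 → Jul 25, 1903.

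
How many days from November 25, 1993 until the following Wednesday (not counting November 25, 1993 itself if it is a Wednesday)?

Nov 25, 1993 is a Thursday.
From Thursday to the next Wednesday is 6 days.

6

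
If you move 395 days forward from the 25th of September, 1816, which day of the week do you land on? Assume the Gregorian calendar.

Sep 25, 1816 is a Wednesday.
395 mod 7 = 3, so 395 days after a Wednesday is Wednesday + 3 = Saturday.

Saturday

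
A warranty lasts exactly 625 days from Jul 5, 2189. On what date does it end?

+365 (one year) → Jul 5, 2190 (260 left).
Jul has 31 days: +27 → Aug 1, 2190 (233 left).
Aug has 31 days: +31 → Sep 1, 2190 (202 left).
Sep has 30 days: +30 → Oct 1, 2190 (172 left).
Oct has 31 days: +31 → Nov 1, 2190 (141 left).
Nov has 30 days: +30 → Dec 1, 2190 (111 left).
Dec has 31 days: +31 → Jan 1, 2191 (80 left).
Jan has 31 days: +31 → Feb 1, 2191 (49 left).
Feb has 28 days: +28 → Mar 1, 2191 (21 left).
+21 → Mar 22, 2191.

March 22, 2191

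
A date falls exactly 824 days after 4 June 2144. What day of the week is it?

Tuesday

First find the weekday of Jun 4, 2144. Doomsday rule: the anchor day for the 2100s is Sunday. For year 44: 44÷12 = 3 r 8, and 8÷4 = 2, so 3+8+2 = 13.
Sunday + 13 ≡ Saturday — that's 2144's doomsday.
In June the doomsday date is Jun 6.
Jun 4 is 2 days before Jun 6; 2 mod 7 = 2, so Saturday − 2 = Thursday.
824 mod 7 = 5, so 824 days after a Thursday is Thursday + 5 = Tuesday.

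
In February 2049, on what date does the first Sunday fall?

February 7, 2049

February 1, 2049 is a Monday.
The first Sunday is therefore February 7 (6 days later).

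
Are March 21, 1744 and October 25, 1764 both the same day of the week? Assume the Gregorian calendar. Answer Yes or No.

From Mar 21, 1744 to Oct 25, 1764 is 7523 days.
7523 mod 7 = 5, so they are different weekdays.
(Mar 21, 1744 is a Saturday; Oct 25, 1764 is a Thursday.)

No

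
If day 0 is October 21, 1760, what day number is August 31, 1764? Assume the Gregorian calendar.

1410

Oct 21, 1760 → Oct 21, 1761: 365 days.
Oct 21, 1761 → Oct 21, 1762: 365 days.
Oct 21, 1762 → Oct 21, 1763: 365 days.
Oct 21, 1763 → Nov 21, 1763: 31 days (October has 31).
Nov 21, 1763 → Dec 21, 1763: 30 days (November has 30).
Dec 21, 1763 → Jan 21, 1764: 31 days (December has 31).
Jan 21, 1764 → Feb 21, 1764: 31 days (January has 31).
Feb 21, 1764 → Mar 21, 1764: 29 days (February has 29).
Mar 21, 1764 → Apr 21, 1764: 31 days (March has 31).
Apr 21, 1764 → May 21, 1764: 30 days (April has 30).
May 21, 1764 → Jun 21, 1764: 31 days (May has 31).
Jun 21, 1764 → Jul 21, 1764: 30 days (June has 30).
Jul 21, 1764 → Aug 21, 1764: 31 days (July has 31).
Aug 21, 1764 → Aug 31, 1764: 10 days.
Total: 1410 days.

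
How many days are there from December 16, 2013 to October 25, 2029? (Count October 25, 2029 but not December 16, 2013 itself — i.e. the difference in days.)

Dec 16, 2013 → Dec 16, 2014: 365 days.
Dec 16, 2014 → Dec 16, 2015: 365 days.
Dec 16, 2015 → Dec 16, 2016: 366 days (Feb 29, 2016 is in that span).
Dec 16, 2016 → Dec 16, 2017: 365 days.
Dec 16, 2017 → Dec 16, 2018: 365 days.
Dec 16, 2018 → Dec 16, 2019: 365 days.
Dec 16, 2019 → Dec 16, 2020: 366 days (Feb 29, 2020 is in that span).
Dec 16, 2020 → Dec 16, 2021: 365 days.
Dec 16, 2021 → Dec 16, 2022: 365 days.
Dec 16, 2022 → Dec 16, 2023: 365 days.
Dec 16, 2023 → Dec 16, 2024: 366 days (Feb 29, 2024 is in that span).
Dec 16, 2024 → Dec 16, 2025: 365 days.
Dec 16, 2025 → Dec 16, 2026: 365 days.
Dec 16, 2026 → Dec 16, 2027: 365 days.
Dec 16, 2027 → Dec 16, 2028: 366 days (Feb 29, 2028 is in that span).
Dec 16, 2028 → Jan 16, 2029: 31 days (December has 31).
Jan 16, 2029 → Feb 16, 2029: 31 days (January has 31).
Feb 16, 2029 → Mar 16, 2029: 28 days (February has 28).
Mar 16, 2029 → Apr 16, 2029: 31 days (March has 31).
Apr 16, 2029 → May 16, 2029: 30 days (April has 30).
May 16, 2029 → Jun 16, 2029: 31 days (May has 31).
Jun 16, 2029 → Jul 16, 2029: 30 days (June has 30).
Jul 16, 2029 → Aug 16, 2029: 31 days (July has 31).
Aug 16, 2029 → Sep 16, 2029: 31 days (August has 31).
Sep 16, 2029 → Oct 16, 2029: 30 days (September has 30).
Oct 16, 2029 → Oct 25, 2029: 9 days.
Total: 5792 days.

5792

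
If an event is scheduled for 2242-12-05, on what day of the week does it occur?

Monday

Doomsday rule: the anchor day for the 2200s is Friday. For year 42: 42÷12 = 3 r 6, and 6÷4 = 1, so 3+6+1 = 10.
Friday + 10 ≡ Monday — that's 2242's doomsday.
In December the doomsday date is Dec 12.
Dec 5 is 7 days before Dec 12; 7 mod 7 = 0, so Monday − 0 = Monday.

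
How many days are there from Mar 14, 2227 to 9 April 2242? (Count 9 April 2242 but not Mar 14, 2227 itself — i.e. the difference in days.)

Mar 14, 2227 → Mar 14, 2228: 366 days (Feb 29, 2228 is in that span).
Mar 14, 2228 → Mar 14, 2229: 365 days.
Mar 14, 2229 → Mar 14, 2230: 365 days.
Mar 14, 2230 → Mar 14, 2231: 365 days.
Mar 14, 2231 → Mar 14, 2232: 366 days (Feb 29, 2232 is in that span).
Mar 14, 2232 → Mar 14, 2233: 365 days.
Mar 14, 2233 → Mar 14, 2234: 365 days.
Mar 14, 2234 → Mar 14, 2235: 365 days.
Mar 14, 2235 → Mar 14, 2236: 366 days (Feb 29, 2236 is in that span).
Mar 14, 2236 → Mar 14, 2237: 365 days.
Mar 14, 2237 → Mar 14, 2238: 365 days.
Mar 14, 2238 → Mar 14, 2239: 365 days.
Mar 14, 2239 → Mar 14, 2240: 366 days (Feb 29, 2240 is in that span).
Mar 14, 2240 → Mar 14, 2241: 365 days.
Mar 14, 2241 → Apr 14, 2241: 31 days (March has 31).
Apr 14, 2241 → May 14, 2241: 30 days (April has 30).
May 14, 2241 → Jun 14, 2241: 31 days (May has 31).
Jun 14, 2241 → Jul 14, 2241: 30 days (June has 30).
Jul 14, 2241 → Aug 14, 2241: 31 days (July has 31).
Aug 14, 2241 → Sep 14, 2241: 31 days (August has 31).
Sep 14, 2241 → Oct 14, 2241: 30 days (September has 30).
Oct 14, 2241 → Nov 14, 2241: 31 days (October has 31).
Nov 14, 2241 → Dec 14, 2241: 30 days (November has 30).
Dec 14, 2241 → Jan 14, 2242: 31 days (December has 31).
Jan 14, 2242 → Feb 14, 2242: 31 days (January has 31).
Feb 14, 2242 → Mar 14, 2242: 28 days (February has 28).
Mar 14, 2242 → Apr 9, 2242: 26 days.
Total: 5505 days.

5505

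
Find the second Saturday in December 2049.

December 11, 2049

December 1, 2049 is a Wednesday.
The first Saturday is therefore December 4 (3 days later).
The second Saturday is 4 + 1×7 = December 11.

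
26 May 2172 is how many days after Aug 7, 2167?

1754

Aug 7, 2167 → Aug 7, 2168: 366 days (Feb 29, 2168 is in that span).
Aug 7, 2168 → Aug 7, 2169: 365 days.
Aug 7, 2169 → Aug 7, 2170: 365 days.
Aug 7, 2170 → Aug 7, 2171: 365 days.
Aug 7, 2171 → Sep 7, 2171: 31 days (August has 31).
Sep 7, 2171 → Oct 7, 2171: 30 days (September has 30).
Oct 7, 2171 → Nov 7, 2171: 31 days (October has 31).
Nov 7, 2171 → Dec 7, 2171: 30 days (November has 30).
Dec 7, 2171 → Jan 7, 2172: 31 days (December has 31).
Jan 7, 2172 → Feb 7, 2172: 31 days (January has 31).
Feb 7, 2172 → Mar 7, 2172: 29 days (February has 29).
Mar 7, 2172 → Apr 7, 2172: 31 days (March has 31).
Apr 7, 2172 → May 7, 2172: 30 days (April has 30).
May 7, 2172 → May 26, 2172: 19 days.
Total: 1754 days.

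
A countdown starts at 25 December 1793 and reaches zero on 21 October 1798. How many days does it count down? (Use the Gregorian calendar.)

Dec 25, 1793 → Dec 25, 1794: 365 days.
Dec 25, 1794 → Dec 25, 1795: 365 days.
Dec 25, 1795 → Dec 25, 1796: 366 days (Feb 29, 1796 is in that span).
Dec 25, 1796 → Dec 25, 1797: 365 days.
Dec 25, 1797 → Jan 25, 1798: 31 days (December has 31).
Jan 25, 1798 → Feb 25, 1798: 31 days (January has 31).
Feb 25, 1798 → Mar 25, 1798: 28 days (February has 28).
Mar 25, 1798 → Apr 25, 1798: 31 days (March has 31).
Apr 25, 1798 → May 25, 1798: 30 days (April has 30).
May 25, 1798 → Jun 25, 1798: 31 days (May has 31).
Jun 25, 1798 → Jul 25, 1798: 30 days (June has 30).
Jul 25, 1798 → Aug 25, 1798: 31 days (July has 31).
Aug 25, 1798 → Sep 25, 1798: 31 days (August has 31).
Sep 25, 1798 → Oct 21, 1798: 26 days.
Total: 1761 days.

1761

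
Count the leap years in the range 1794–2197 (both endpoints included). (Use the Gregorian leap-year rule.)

98

Multiples of 4 in [1794,2197]: 101.
Of those, multiples of 100: 4 (not leap unless ÷400).
Multiples of 400: 1.
Leap years = 101 − 4 + 1 = 98.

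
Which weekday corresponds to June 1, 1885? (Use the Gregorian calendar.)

January 1, 1885 is a Thursday.
Jan 1, 1885 → Feb 1, 1885: 31 days (January has 31).
Feb 1, 1885 → Mar 1, 1885: 28 days (February has 28).
Mar 1, 1885 → Apr 1, 1885: 31 days (March has 31).
Apr 1, 1885 → May 1, 1885: 30 days (April has 30).
May 1, 1885 → Jun 1, 1885: 31 days.
Total: 151 days.
151 mod 7 = 4, so Thursday + 4 = Monday.

Monday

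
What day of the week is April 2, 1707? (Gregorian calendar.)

Saturday

Doomsday rule: the anchor day for the 1700s is Sunday. For year 07: 7÷12 = 0 r 7, and 7÷4 = 1, so 0+7+1 = 8.
Sunday + 8 ≡ Monday — that's 1707's doomsday.
In April the doomsday date is Apr 4.
Apr 2 is 2 days before Apr 4; 2 mod 7 = 2, so Monday − 2 = Saturday.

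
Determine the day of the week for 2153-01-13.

Saturday

Doomsday rule: the anchor day for the 2100s is Sunday. For year 53: 53÷12 = 4 r 5, and 5÷4 = 1, so 4+5+1 = 10.
Sunday + 10 ≡ Wednesday — that's 2153's doomsday.
In January the doomsday date is Jan 3 (2153 is not a leap year).
Jan 13 is 10 days after Jan 3; 10 mod 7 = 3, so Wednesday + 3 = Saturday.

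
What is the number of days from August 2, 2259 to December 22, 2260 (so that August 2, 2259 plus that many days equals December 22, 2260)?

Aug 2, 2259 → Aug 2, 2260: 366 days (Feb 29, 2260 is in that span).
Aug 2, 2260 → Sep 2, 2260: 31 days (August has 31).
Sep 2, 2260 → Oct 2, 2260: 30 days (September has 30).
Oct 2, 2260 → Nov 2, 2260: 31 days (October has 31).
Nov 2, 2260 → Dec 2, 2260: 30 days (November has 30).
Dec 2, 2260 → Dec 22, 2260: 20 days.
Total: 508 days.

508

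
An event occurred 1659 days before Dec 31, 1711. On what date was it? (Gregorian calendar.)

−365 (one year) → Dec 31, 1710 (1294 left).
−365 (one year) → Dec 31, 1709 (929 left).
−365 (one year) → Dec 31, 1708 (564 left).
−366 (one year; includes Feb 29, 1708) → Dec 31, 1707 (198 left).
−31 → Nov 30, 1707 (end of Nov, 30 days; 167 left).
−30 → Oct 31, 1707 (end of Oct, 31 days; 137 left).
−31 → Sep 30, 1707 (end of Sep, 30 days; 106 left).
−30 → Aug 31, 1707 (end of Aug, 31 days; 76 left).
−31 → Jul 31, 1707 (end of Jul, 31 days; 45 left).
−31 → Jun 30, 1707 (end of Jun, 30 days; 14 left).
−14 → Jun 16, 1707.

June 16, 1707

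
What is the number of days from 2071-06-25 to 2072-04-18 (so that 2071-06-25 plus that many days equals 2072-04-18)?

Jun 25, 2071 → Jul 25, 2071: 30 days (June has 30).
Jul 25, 2071 → Aug 25, 2071: 31 days (July has 31).
Aug 25, 2071 → Sep 25, 2071: 31 days (August has 31).
Sep 25, 2071 → Oct 25, 2071: 30 days (September has 30).
Oct 25, 2071 → Nov 25, 2071: 31 days (October has 31).
Nov 25, 2071 → Dec 25, 2071: 30 days (November has 30).
Dec 25, 2071 → Jan 25, 2072: 31 days (December has 31).
Jan 25, 2072 → Feb 25, 2072: 31 days (January has 31).
Feb 25, 2072 → Mar 25, 2072: 29 days (February has 29).
Mar 25, 2072 → Apr 18, 2072: 24 days.
Total: 298 days.

298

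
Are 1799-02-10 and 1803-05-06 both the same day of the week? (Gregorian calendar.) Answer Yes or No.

No

From Feb 10, 1799 to May 6, 1803 is 1545 days.
1545 mod 7 = 5, so they are different weekdays.
(Feb 10, 1799 is a Sunday; May 6, 1803 is a Friday.)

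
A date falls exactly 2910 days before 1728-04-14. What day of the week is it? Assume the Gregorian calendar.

First find the weekday of Apr 14, 1728. Doomsday rule: the anchor day for the 1700s is Sunday. For year 28: 28÷12 = 2 r 4, and 4÷4 = 1, so 2+4+1 = 7.
Sunday + 7 ≡ Sunday — that's 1728's doomsday.
In April the doomsday date is Apr 4.
Apr 14 is 10 days after Apr 4; 10 mod 7 = 3, so Sunday + 3 = Wednesday.
2910 mod 7 = 5, so 2910 days before a Wednesday is Wednesday − 5 = Friday.

Friday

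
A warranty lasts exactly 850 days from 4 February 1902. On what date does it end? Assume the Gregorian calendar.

+365 (one year) → Feb 4, 1903 (485 left).
+365 (one year) → Feb 4, 1904 (120 left).
Feb has 29 days: +26 → Mar 1, 1904 (94 left).
Mar has 31 days: +31 → Apr 1, 1904 (63 left).
Apr has 30 days: +30 → May 1, 1904 (33 left).
May has 31 days: +31 → Jun 1, 1904 (2 left).
+2 → Jun 3, 1904.

June 3, 1904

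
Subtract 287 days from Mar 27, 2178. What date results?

−27 → Feb 28, 2178 (end of Feb, 28 days; 260 left).
−28 → Jan 31, 2178 (end of Jan, 31 days; 232 left).
−31 → Dec 31, 2177 (end of Dec, 31 days; 201 left).
−31 → Nov 30, 2177 (end of Nov, 30 days; 170 left).
−30 → Oct 31, 2177 (end of Oct, 31 days; 140 left).
−31 → Sep 30, 2177 (end of Sep, 30 days; 109 left).
−30 → Aug 31, 2177 (end of Aug, 31 days; 79 left).
−31 → Jul 31, 2177 (end of Jul, 31 days; 48 left).
−31 → Jun 30, 2177 (end of Jun, 30 days; 17 left).
−17 → Jun 13, 2177.

June 13, 2177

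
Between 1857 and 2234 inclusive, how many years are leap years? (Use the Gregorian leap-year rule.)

Multiples of 4 in [1857,2234]: 94.
Of those, multiples of 100: 4 (not leap unless ÷400).
Multiples of 400: 1.
Leap years = 94 − 4 + 1 = 91.

91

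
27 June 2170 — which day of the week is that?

Wednesday

Doomsday rule: the anchor day for the 2100s is Sunday. For year 70: 70÷12 = 5 r 10, and 10÷4 = 2, so 5+10+2 = 17.
Sunday + 17 ≡ Wednesday — that's 2170's doomsday.
In June the doomsday date is Jun 6.
Jun 27 is 21 days after Jun 6; 21 mod 7 = 0, so Wednesday + 0 = Wednesday.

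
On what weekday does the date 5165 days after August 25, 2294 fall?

Friday

Aug 25, 2294 is a Saturday.
5165 mod 7 = 6, so 5165 days after a Saturday is Saturday + 6 = Friday.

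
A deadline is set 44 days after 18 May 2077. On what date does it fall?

July 1, 2077

May has 31 days: +14 → Jun 1, 2077 (30 left).
Jun has 30 days: +30 → Jul 1, 2077 (0 left).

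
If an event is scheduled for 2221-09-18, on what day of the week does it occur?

Tuesday

Doomsday rule: the anchor day for the 2200s is Friday. For year 21: 21÷12 = 1 r 9, and 9÷4 = 2, so 1+9+2 = 12.
Friday + 12 ≡ Wednesday — that's 2221's doomsday.
In September the doomsday date is Sep 5.
Sep 18 is 13 days after Sep 5; 13 mod 7 = 6, so Wednesday + 6 = Tuesday.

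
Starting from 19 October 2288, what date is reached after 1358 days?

July 8, 2292

+365 (one year) → Oct 19, 2289 (993 left).
+365 (one year) → Oct 19, 2290 (628 left).
+365 (one year) → Oct 19, 2291 (263 left).
Oct has 31 days: +13 → Nov 1, 2291 (250 left).
Nov has 30 days: +30 → Dec 1, 2291 (220 left).
Dec has 31 days: +31 → Jan 1, 2292 (189 left).
Jan has 31 days: +31 → Feb 1, 2292 (158 left).
Feb has 29 days: +29 → Mar 1, 2292 (129 left).
Mar has 31 days: +31 → Apr 1, 2292 (98 left).
Apr has 30 days: +30 → May 1, 2292 (68 left).
May has 31 days: +31 → Jun 1, 2292 (37 left).
Jun has 30 days: +30 → Jul 1, 2292 (7 left).
+7 → Jul 8, 2292.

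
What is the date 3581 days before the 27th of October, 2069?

January 7, 2060

−365 (one year) → Oct 27, 2068 (3216 left).
−366 (one year; includes Feb 29, 2068) → Oct 27, 2067 (2850 left).
−365 (one year) → Oct 27, 2066 (2485 left).
−365 (one year) → Oct 27, 2065 (2120 left).
−365 (one year) → Oct 27, 2064 (1755 left).
−366 (one year; includes Feb 29, 2064) → Oct 27, 2063 (1389 left).
−365 (one year) → Oct 27, 2062 (1024 left).
−365 (one year) → Oct 27, 2061 (659 left).
−365 (one year) → Oct 27, 2060 (294 left).
−27 → Sep 30, 2060 (end of Sep, 30 days; 267 left).
−30 → Aug 31, 2060 (end of Aug, 31 days; 237 left).
−31 → Jul 31, 2060 (end of Jul, 31 days; 206 left).
−31 → Jun 30, 2060 (end of Jun, 30 days; 175 left).
−30 → May 31, 2060 (end of May, 31 days; 145 left).
−31 → Apr 30, 2060 (end of Apr, 30 days; 114 left).
−30 → Mar 31, 2060 (end of Mar, 31 days; 84 left).
−31 → Feb 29, 2060 (end of Feb, 29 days; 53 left).
−29 → Jan 31, 2060 (end of Jan, 31 days; 24 left).
−24 → Jan 7, 2060.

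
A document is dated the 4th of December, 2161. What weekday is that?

Friday

Doomsday rule: the anchor day for the 2100s is Sunday. For year 61: 61÷12 = 5 r 1, and 1÷4 = 0, so 5+1+0 = 6.
Sunday + 6 ≡ Saturday — that's 2161's doomsday.
In December the doomsday date is Dec 12.
Dec 4 is 8 days before Dec 12; 8 mod 7 = 1, so Saturday − 1 = Friday.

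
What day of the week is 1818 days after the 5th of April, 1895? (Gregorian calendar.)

Apr 5, 1895 is a Friday.
1818 mod 7 = 5, so 1818 days after a Friday is Friday + 5 = Wednesday.

Wednesday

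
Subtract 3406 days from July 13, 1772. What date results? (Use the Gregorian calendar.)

March 17, 1763

−366 (one year; includes Feb 29, 1772) → Jul 13, 1771 (3040 left).
−365 (one year) → Jul 13, 1770 (2675 left).
−365 (one year) → Jul 13, 1769 (2310 left).
−365 (one year) → Jul 13, 1768 (1945 left).
−366 (one year; includes Feb 29, 1768) → Jul 13, 1767 (1579 left).
−365 (one year) → Jul 13, 1766 (1214 left).
−365 (one year) → Jul 13, 1765 (849 left).
−365 (one year) → Jul 13, 1764 (484 left).
−366 (one year; includes Feb 29, 1764) → Jul 13, 1763 (118 left).
−13 → Jun 30, 1763 (end of Jun, 30 days; 105 left).
−30 → May 31, 1763 (end of May, 31 days; 75 left).
−31 → Apr 30, 1763 (end of Apr, 30 days; 44 left).
−30 → Mar 31, 1763 (end of Mar, 31 days; 14 left).
−14 → Mar 17, 1763.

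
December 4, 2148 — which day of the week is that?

Doomsday rule: the anchor day for the 2100s is Sunday. For year 48: 48÷12 = 4 r 0, and 0÷4 = 0, so 4+0+0 = 4.
Sunday + 4 ≡ Thursday — that's 2148's doomsday.
In December the doomsday date is Dec 12.
Dec 4 is 8 days before Dec 12; 8 mod 7 = 1, so Thursday − 1 = Wednesday.

Wednesday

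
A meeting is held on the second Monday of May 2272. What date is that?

May 1, 2272 is a Wednesday.
The first Monday is therefore May 6 (5 days later).
The second Monday is 6 + 1×7 = May 13.

May 13, 2272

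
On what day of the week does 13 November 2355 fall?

Sunday

Doomsday rule: the anchor day for the 2300s is Wednesday. For year 55: 55÷12 = 4 r 7, and 7÷4 = 1, so 4+7+1 = 12.
Wednesday + 12 ≡ Monday — that's 2355's doomsday.
In November the doomsday date is Nov 7.
Nov 13 is 6 days after Nov 7; 6 mod 7 = 6, so Monday + 6 = Sunday.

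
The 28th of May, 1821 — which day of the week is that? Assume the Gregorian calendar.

Monday

Doomsday rule: the anchor day for the 1800s is Friday. For year 21: 21÷12 = 1 r 9, and 9÷4 = 2, so 1+9+2 = 12.
Friday + 12 ≡ Wednesday — that's 1821's doomsday.
In May the doomsday date is May 9.
May 28 is 19 days after May 9; 19 mod 7 = 5, so Wednesday + 5 = Monday.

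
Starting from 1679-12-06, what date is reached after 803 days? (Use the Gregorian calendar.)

February 16, 1682

+366 (one year; includes Feb 29, 1680) → Dec 6, 1680 (437 left).
+365 (one year) → Dec 6, 1681 (72 left).
Dec has 31 days: +26 → Jan 1, 1682 (46 left).
Jan has 31 days: +31 → Feb 1, 1682 (15 left).
+15 → Feb 16, 1682.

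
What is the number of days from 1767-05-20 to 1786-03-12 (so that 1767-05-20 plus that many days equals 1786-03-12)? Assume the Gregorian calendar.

May 20, 1767 → May 20, 1768: 366 days (Feb 29, 1768 is in that span).
May 20, 1768 → May 20, 1769: 365 days.
May 20, 1769 → May 20, 1770: 365 days.
May 20, 1770 → May 20, 1771: 365 days.
May 20, 1771 → May 20, 1772: 366 days (Feb 29, 1772 is in that span).
May 20, 1772 → May 20, 1773: 365 days.
May 20, 1773 → May 20, 1774: 365 days.
May 20, 1774 → May 20, 1775: 365 days.
May 20, 1775 → May 20, 1776: 366 days (Feb 29, 1776 is in that span).
May 20, 1776 → May 20, 1777: 365 days.
May 20, 1777 → May 20, 1778: 365 days.
May 20, 1778 → May 20, 1779: 365 days.
May 20, 1779 → May 20, 1780: 366 days (Feb 29, 1780 is in that span).
May 20, 1780 → May 20, 1781: 365 days.
May 20, 1781 → May 20, 1782: 365 days.
May 20, 1782 → May 20, 1783: 365 days.
May 20, 1783 → May 20, 1784: 366 days (Feb 29, 1784 is in that span).
May 20, 1784 → May 20, 1785: 365 days.
May 20, 1785 → Jun 20, 1785: 31 days (May has 31).
Jun 20, 1785 → Jul 20, 1785: 30 days (June has 30).
Jul 20, 1785 → Aug 20, 1785: 31 days (July has 31).
Aug 20, 1785 → Sep 20, 1785: 31 days (August has 31).
Sep 20, 1785 → Oct 20, 1785: 30 days (September has 30).
Oct 20, 1785 → Nov 20, 1785: 31 days (October has 31).
Nov 20, 1785 → Dec 20, 1785: 30 days (November has 30).
Dec 20, 1785 → Jan 20, 1786: 31 days (December has 31).
Jan 20, 1786 → Feb 20, 1786: 31 days (January has 31).
Feb 20, 1786 → Mar 12, 1786: 20 days.
Total: 6871 days.

6871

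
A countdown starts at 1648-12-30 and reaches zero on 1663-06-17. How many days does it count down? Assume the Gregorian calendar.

5282

Dec 30, 1648 → Dec 30, 1649: 365 days.
Dec 30, 1649 → Dec 30, 1650: 365 days.
Dec 30, 1650 → Dec 30, 1651: 365 days.
Dec 30, 1651 → Dec 30, 1652: 366 days (Feb 29, 1652 is in that span).
Dec 30, 1652 → Dec 30, 1653: 365 days.
Dec 30, 1653 → Dec 30, 1654: 365 days.
Dec 30, 1654 → Dec 30, 1655: 365 days.
Dec 30, 1655 → Dec 30, 1656: 366 days (Feb 29, 1656 is in that span).
Dec 30, 1656 → Dec 30, 1657: 365 days.
Dec 30, 1657 → Dec 30, 1658: 365 days.
Dec 30, 1658 → Dec 30, 1659: 365 days.
Dec 30, 1659 → Dec 30, 1660: 366 days (Feb 29, 1660 is in that span).
Dec 30, 1660 → Dec 30, 1661: 365 days.
Dec 30, 1661 → Dec 30, 1662: 365 days.
Dec 30, 1662 → Jan 30, 1663: 31 days (December has 31).
Jan 30, 1663 → Feb 28, 1663: 29 days (January has 31).
Feb 28, 1663 → Mar 28, 1663: 28 days (February has 28).
Mar 28, 1663 → Apr 28, 1663: 31 days (March has 31).
Apr 28, 1663 → May 28, 1663: 30 days (April has 30).
May 28, 1663 → Jun 17, 1663: 20 days.
Total: 5282 days.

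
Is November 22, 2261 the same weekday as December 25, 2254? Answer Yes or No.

No

From Dec 25, 2254 to Nov 22, 2261 is 2524 days.
2524 mod 7 = 4, so they are different weekdays.
(Dec 25, 2254 is a Monday; Nov 22, 2261 is a Friday.)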